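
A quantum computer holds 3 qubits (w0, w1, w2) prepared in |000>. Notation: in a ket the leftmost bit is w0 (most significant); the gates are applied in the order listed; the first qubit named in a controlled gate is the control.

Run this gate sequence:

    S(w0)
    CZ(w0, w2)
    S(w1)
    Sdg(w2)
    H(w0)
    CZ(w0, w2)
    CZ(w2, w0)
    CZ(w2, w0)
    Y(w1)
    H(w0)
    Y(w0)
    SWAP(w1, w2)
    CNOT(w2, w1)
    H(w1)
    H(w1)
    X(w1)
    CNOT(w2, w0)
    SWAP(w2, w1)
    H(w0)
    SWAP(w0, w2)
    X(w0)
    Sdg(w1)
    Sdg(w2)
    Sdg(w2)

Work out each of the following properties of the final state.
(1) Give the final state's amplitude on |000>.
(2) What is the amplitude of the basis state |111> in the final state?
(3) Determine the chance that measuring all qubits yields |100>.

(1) The final state's coefficient on |000> equals 0.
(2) The final state's coefficient on |111> equals -sqrt(2)*I/2.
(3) Outcome |100> occurs with probability 0.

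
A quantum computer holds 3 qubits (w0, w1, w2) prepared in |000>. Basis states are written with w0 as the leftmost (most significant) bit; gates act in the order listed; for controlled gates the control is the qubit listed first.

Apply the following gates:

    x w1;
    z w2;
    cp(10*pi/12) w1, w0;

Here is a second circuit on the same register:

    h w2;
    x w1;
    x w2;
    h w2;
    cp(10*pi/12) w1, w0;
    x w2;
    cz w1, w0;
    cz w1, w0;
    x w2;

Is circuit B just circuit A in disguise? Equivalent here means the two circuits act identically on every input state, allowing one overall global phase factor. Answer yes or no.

Yes: on every input state the two circuits agree up to one overall phase factor.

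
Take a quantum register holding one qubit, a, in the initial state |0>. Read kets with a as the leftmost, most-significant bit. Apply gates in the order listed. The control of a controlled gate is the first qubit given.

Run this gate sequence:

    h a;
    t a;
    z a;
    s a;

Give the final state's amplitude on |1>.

The amplitude on |1> is -sqrt(2)*exp(3*I*pi/4)/2.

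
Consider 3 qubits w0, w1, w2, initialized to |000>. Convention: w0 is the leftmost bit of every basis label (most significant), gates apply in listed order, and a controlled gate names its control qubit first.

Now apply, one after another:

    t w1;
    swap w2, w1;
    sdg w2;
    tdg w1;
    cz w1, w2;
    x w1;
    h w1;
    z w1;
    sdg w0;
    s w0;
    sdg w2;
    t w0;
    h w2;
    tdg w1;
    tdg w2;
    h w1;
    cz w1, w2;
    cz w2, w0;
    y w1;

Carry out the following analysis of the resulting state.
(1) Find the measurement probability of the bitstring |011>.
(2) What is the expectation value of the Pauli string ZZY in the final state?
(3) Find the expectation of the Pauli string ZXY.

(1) The probability of measuring |011> is sqrt(2)/8 + 1/4.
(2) The expectation value of ZZY is sqrt(2)/2.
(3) In the final state, ZXY has expectation 1/2.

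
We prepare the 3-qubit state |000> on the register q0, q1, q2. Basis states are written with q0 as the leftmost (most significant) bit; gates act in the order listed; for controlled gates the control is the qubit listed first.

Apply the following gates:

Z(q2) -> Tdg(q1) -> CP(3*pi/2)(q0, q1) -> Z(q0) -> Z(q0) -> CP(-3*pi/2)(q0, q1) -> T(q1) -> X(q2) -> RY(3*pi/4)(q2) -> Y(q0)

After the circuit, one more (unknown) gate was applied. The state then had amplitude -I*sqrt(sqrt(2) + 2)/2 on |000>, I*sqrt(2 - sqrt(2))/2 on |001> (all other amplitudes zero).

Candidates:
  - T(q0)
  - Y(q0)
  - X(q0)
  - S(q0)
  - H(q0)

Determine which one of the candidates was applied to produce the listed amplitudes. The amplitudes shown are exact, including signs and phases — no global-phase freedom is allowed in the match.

It was X(q0) that produced the state shown. Key observation: the block from step 2 through step 7 cancels to the identity and can be dropped.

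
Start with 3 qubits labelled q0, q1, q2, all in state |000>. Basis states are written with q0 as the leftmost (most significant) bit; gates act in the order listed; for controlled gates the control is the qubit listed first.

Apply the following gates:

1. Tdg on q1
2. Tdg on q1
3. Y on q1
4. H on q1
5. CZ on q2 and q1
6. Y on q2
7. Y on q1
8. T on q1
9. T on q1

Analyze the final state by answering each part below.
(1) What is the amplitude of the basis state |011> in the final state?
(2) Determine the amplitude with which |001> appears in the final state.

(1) The final state's coefficient on |011> equals sqrt(2)/2.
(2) |001> carries amplitude -sqrt(2)*I/2 in the final state.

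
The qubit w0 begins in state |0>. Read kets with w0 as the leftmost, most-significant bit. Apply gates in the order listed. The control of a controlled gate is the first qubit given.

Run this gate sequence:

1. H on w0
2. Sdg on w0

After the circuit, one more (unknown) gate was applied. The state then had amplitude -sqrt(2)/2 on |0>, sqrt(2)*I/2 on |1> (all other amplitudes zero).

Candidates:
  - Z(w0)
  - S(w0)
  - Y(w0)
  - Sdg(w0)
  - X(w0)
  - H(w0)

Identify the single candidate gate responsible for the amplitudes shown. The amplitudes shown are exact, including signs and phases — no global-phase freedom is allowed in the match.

The applied gate was Y(w0).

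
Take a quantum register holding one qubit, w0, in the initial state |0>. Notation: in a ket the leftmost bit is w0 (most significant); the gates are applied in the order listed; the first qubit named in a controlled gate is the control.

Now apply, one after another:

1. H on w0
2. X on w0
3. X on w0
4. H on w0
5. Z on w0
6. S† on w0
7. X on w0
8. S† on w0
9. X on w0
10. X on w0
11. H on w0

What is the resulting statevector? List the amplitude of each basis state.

The resulting statevector has amplitude -sqrt(2)*I/2 on |0>, sqrt(2)*I/2 on |1>.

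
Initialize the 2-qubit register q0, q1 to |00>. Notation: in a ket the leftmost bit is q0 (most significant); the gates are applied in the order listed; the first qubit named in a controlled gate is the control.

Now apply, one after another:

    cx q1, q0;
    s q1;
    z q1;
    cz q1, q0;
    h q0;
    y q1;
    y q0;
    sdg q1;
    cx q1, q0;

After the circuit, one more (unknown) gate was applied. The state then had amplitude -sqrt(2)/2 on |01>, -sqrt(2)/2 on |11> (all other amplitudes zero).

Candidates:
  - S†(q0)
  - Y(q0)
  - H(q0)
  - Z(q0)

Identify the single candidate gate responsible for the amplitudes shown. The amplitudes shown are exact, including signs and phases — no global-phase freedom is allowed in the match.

The unique candidate consistent with the amplitudes is Y(q0).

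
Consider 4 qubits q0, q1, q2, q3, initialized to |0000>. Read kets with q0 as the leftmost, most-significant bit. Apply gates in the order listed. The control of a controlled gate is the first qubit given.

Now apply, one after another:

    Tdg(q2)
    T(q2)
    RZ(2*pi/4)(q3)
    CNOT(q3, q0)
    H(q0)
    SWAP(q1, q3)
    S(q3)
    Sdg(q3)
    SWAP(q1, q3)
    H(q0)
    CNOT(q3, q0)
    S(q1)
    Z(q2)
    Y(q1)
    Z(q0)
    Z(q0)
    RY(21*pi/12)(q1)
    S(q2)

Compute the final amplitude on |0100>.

|0100> carries amplitude -sqrt(sqrt(2) + 2)*exp(I*pi/4)/2 in the final state. Key observation: gates 4-11 undo each other exactly, leaving only the rest of the circuit to track.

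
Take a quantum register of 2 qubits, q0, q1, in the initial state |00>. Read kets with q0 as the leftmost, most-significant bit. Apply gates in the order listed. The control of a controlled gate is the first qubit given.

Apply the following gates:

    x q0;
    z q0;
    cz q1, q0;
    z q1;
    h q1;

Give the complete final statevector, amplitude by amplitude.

The final amplitudes are 0 on |00>, 0 on |01>, -sqrt(2)/2 on |10>, -sqrt(2)/2 on |11>.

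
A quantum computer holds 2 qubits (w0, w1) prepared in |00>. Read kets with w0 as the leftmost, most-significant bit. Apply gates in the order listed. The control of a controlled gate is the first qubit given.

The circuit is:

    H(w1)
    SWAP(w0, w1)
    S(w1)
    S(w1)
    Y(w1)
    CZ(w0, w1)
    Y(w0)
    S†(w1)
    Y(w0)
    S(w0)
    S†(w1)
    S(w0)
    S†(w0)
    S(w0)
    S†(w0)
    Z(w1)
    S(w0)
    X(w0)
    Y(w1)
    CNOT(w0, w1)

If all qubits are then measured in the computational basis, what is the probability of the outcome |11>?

Outcome |11> occurs with probability 1/2. Key observation: the block from step 12 through step 15 cancels to the identity and can be dropped.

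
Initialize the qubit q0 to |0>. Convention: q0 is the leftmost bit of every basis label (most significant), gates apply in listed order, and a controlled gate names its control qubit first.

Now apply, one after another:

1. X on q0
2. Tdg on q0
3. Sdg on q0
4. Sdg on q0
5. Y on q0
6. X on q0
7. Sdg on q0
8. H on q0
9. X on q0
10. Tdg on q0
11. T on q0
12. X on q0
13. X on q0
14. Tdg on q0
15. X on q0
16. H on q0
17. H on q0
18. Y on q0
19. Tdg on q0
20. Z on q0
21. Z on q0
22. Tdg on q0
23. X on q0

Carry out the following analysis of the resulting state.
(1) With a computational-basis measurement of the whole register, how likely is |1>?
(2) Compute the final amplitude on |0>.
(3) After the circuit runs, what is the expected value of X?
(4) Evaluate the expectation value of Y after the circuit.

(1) A full measurement returns |1> with probability 1/2. Key observation: the block from step 11 through step 14 cancels to the identity and can be dropped.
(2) |0> carries amplitude -sqrt(2)*I/2 in the final state.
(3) The observable X averages to -sqrt(2)/2.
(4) The expectation value of Y is sqrt(2)/2.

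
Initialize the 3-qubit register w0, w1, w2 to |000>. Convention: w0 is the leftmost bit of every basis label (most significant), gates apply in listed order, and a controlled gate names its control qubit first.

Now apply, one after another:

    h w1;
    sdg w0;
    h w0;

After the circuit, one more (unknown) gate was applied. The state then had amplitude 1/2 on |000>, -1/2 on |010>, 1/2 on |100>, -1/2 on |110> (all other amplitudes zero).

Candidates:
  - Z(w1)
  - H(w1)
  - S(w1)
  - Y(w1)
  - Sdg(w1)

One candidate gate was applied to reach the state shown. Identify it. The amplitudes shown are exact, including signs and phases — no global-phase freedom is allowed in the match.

It was Z(w1) that produced the state shown.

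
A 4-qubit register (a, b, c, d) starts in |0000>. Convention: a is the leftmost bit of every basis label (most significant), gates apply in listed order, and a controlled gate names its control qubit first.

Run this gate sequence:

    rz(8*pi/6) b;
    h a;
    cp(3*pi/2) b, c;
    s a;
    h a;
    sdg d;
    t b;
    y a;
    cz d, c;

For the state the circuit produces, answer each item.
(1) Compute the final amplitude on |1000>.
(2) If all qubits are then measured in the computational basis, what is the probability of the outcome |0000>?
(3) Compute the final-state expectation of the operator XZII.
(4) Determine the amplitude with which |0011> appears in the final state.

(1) |1000> carries amplitude (1 - I)*exp(I*pi/3)/2 in the final state.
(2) The probability of measuring |0000> is 1/2.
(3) In the final state, XZII has expectation 0.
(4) The amplitude on |0011> is 0.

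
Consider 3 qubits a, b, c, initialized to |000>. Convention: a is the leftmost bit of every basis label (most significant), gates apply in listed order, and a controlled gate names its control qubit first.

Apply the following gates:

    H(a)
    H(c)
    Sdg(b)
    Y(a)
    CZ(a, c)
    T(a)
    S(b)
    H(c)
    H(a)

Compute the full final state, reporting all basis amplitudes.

After the circuit, the state carries amplitude -I/2 on |000>, exp(3*I*pi/4)/2 on |001>, 0 on |010>, 0 on |011>, -I/2 on |100>, -exp(3*I*pi/4)/2 on |101>, 0 on |110>, 0 on |111>.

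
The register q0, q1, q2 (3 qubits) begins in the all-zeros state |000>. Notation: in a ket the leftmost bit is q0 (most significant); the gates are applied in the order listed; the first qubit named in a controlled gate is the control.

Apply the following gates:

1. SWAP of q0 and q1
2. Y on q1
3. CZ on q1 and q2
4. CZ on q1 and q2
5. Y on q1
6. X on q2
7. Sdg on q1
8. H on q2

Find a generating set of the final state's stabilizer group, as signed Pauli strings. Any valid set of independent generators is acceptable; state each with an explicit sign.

The stabilizer group can be generated by -IIX, +ZII, +IZI, among other valid generating sets. Key observation: gates 2-5 undo each other exactly, leaving only the rest of the circuit to track.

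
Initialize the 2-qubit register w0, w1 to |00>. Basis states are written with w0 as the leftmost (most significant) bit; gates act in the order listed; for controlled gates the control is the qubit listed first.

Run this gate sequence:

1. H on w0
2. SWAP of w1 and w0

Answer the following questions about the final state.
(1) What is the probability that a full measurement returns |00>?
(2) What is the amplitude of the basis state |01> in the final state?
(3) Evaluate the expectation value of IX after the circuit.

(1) The probability of measuring |00> is 1/2.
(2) |01> carries amplitude sqrt(2)/2 in the final state.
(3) The observable IX averages to 1.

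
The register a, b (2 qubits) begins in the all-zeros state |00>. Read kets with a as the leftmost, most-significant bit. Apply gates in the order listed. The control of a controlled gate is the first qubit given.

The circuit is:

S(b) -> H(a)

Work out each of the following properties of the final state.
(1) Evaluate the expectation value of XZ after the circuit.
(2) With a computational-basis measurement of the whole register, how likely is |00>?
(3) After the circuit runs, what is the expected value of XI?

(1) The observable XZ averages to 1.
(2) A full measurement returns |00> with probability 1/2.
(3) The expectation value of XI is 1.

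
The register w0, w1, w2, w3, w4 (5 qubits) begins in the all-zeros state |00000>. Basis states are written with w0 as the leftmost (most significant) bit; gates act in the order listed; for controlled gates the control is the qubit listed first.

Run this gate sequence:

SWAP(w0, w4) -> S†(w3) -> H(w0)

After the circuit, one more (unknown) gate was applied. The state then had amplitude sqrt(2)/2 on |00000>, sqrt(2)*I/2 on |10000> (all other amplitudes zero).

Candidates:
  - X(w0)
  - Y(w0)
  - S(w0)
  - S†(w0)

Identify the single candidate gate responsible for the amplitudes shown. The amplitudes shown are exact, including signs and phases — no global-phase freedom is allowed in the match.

The unique candidate consistent with the amplitudes is S(w0).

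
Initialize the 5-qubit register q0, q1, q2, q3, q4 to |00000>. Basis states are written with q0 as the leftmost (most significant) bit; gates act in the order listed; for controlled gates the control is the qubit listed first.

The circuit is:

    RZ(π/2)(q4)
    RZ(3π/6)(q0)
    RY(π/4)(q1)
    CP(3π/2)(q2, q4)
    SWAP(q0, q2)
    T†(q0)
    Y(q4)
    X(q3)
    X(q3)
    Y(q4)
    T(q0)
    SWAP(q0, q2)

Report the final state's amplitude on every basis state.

After the circuit, the state carries amplitude -I*sqrt(sqrt(2) + 2)/2 on |00000>, -I*sqrt(2 - sqrt(2))/2 on |01000>, and 0 on every other basis state. Key observation: steps 5-12 multiply out to the identity, so the circuit reduces to the remaining gates.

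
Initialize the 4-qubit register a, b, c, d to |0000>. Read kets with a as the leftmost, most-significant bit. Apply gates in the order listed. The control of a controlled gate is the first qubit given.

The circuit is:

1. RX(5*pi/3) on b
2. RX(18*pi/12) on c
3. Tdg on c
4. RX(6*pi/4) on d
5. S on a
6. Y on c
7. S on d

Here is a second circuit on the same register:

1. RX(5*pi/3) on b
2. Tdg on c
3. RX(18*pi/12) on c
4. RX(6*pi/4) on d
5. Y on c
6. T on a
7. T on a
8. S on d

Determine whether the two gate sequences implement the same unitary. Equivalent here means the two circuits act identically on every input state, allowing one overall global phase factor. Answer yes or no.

No: there is an input state on which the two circuits produce genuinely different outputs (not merely differing by a phase).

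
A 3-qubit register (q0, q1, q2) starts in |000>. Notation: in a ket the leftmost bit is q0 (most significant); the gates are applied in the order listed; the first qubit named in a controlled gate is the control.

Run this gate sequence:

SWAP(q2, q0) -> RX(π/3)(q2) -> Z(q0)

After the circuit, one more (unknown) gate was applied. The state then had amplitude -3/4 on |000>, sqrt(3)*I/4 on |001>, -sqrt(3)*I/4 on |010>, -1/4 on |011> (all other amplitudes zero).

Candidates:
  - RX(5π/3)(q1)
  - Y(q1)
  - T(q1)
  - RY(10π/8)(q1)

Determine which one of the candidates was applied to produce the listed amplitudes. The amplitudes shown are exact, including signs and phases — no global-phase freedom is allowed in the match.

It was RX(5π/3)(q1) that produced the state shown.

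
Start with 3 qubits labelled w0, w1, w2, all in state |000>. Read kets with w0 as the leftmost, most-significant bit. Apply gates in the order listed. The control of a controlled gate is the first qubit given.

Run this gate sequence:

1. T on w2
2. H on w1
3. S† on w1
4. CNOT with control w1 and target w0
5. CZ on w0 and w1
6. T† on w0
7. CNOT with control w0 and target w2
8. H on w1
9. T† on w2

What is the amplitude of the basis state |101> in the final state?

The amplitude on |101> is 1/2.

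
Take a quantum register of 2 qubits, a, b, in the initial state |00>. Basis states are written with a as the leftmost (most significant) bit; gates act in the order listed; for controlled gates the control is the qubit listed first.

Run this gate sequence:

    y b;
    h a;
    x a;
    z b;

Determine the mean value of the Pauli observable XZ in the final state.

In the final state, XZ has expectation -1.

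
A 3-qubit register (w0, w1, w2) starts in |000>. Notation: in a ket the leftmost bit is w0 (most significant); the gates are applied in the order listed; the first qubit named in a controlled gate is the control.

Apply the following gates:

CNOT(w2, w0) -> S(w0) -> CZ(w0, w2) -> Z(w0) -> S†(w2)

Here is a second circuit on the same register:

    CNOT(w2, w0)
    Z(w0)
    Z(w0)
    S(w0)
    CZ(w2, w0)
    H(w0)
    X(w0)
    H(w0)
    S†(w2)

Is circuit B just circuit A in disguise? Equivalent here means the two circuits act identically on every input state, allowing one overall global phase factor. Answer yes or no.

Yes — the two circuits implement the same unitary up to a global phase.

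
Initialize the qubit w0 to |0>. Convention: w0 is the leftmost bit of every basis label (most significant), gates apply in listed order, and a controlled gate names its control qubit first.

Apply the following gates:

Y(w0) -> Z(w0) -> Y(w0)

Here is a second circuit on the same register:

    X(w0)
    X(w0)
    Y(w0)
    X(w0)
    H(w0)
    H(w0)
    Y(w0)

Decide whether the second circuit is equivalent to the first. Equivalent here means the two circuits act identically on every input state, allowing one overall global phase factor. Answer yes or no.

No — the two circuits implement different unitaries, even allowing a global phase.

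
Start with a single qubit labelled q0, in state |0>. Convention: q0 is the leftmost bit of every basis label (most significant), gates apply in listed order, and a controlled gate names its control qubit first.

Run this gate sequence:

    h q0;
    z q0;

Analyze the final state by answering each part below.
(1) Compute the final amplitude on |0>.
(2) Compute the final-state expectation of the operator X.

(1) The amplitude on |0> is sqrt(2)/2.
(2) The observable X averages to -1.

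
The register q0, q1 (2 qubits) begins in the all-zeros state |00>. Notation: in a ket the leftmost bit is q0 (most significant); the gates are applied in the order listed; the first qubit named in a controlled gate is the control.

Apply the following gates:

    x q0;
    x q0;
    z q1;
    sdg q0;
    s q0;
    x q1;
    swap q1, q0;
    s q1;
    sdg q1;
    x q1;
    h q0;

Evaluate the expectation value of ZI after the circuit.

The expectation value of ZI is 0. Key observation: the block from step 1 through step 2 cancels to the identity and can be dropped.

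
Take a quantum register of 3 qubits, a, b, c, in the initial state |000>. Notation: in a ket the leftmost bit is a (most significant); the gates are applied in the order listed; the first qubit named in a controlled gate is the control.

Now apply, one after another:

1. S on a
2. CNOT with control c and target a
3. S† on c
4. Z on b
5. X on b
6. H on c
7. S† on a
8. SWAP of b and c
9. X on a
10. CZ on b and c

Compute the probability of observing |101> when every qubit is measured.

Outcome |101> occurs with probability 1/2.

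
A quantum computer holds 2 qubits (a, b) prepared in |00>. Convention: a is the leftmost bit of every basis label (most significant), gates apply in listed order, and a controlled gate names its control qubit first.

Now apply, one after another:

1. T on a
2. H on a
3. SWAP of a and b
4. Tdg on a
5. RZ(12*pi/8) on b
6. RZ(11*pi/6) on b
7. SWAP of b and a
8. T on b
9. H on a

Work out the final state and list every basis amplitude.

The resulting statevector has amplitude 1/2 on |00>, 0 on |01>, (1 - exp(2*I*pi/3))*exp(2*I*pi/3)/2 on |10>, 0 on |11>.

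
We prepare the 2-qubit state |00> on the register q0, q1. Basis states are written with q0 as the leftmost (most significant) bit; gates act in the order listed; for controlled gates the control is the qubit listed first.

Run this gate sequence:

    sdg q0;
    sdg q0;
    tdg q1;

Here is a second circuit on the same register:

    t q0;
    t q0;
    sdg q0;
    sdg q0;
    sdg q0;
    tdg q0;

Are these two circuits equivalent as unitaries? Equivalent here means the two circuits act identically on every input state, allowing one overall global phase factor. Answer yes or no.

No — the two circuits implement different unitaries, even allowing a global phase.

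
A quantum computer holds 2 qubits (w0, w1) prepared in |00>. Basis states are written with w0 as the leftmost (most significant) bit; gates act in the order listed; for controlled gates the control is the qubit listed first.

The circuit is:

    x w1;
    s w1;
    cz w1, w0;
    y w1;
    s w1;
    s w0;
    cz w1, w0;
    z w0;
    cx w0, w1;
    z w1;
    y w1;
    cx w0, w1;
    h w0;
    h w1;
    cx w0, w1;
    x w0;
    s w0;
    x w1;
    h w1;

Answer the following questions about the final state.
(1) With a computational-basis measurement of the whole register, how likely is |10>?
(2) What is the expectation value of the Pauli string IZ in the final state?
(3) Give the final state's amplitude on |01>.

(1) The probability of measuring |10> is 0.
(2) The observable IZ averages to -1.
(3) The amplitude on |01> is sqrt(2)*I/2.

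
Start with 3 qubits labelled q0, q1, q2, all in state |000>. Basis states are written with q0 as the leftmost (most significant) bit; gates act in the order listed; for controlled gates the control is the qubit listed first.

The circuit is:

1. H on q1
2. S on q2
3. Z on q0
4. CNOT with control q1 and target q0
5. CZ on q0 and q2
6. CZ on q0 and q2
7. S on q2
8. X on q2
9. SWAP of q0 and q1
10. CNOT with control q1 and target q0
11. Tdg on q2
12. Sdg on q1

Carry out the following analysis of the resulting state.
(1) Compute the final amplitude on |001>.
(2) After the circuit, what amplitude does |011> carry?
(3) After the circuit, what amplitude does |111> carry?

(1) The amplitude on |001> is -sqrt(2)*exp(3*I*pi/4)/2.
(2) The amplitude on |011> is -sqrt(2)*exp(I*pi/4)/2.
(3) The amplitude on |111> is 0.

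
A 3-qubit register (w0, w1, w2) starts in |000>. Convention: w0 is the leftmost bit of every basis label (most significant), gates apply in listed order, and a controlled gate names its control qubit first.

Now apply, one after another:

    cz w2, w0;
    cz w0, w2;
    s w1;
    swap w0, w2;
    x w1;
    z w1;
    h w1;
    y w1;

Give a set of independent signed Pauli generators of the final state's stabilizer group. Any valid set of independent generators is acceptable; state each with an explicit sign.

The final state is stabilized by the group generated by +IXI, +ZII, +IIZ; other independent generating sets are equally valid.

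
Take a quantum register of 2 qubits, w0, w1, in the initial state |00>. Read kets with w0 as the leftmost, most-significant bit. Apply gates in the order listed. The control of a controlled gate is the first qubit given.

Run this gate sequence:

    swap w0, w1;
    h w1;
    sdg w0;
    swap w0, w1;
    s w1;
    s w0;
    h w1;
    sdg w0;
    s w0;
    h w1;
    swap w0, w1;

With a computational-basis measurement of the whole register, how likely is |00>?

A full measurement returns |00> with probability 1/2.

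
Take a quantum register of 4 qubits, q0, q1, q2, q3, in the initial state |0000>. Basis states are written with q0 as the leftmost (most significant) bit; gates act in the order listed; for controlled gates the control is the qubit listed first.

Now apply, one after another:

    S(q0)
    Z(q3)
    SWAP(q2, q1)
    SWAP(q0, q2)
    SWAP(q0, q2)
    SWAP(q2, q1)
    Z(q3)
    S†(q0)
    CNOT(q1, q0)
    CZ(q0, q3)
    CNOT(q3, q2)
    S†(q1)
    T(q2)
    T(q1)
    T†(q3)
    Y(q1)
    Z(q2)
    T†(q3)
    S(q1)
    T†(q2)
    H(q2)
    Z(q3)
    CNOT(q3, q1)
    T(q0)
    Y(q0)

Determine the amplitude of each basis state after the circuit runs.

After the circuit, the state carries amplitude -sqrt(2)*I/2 on |1100>, -sqrt(2)*I/2 on |1110>, and 0 on every other basis state.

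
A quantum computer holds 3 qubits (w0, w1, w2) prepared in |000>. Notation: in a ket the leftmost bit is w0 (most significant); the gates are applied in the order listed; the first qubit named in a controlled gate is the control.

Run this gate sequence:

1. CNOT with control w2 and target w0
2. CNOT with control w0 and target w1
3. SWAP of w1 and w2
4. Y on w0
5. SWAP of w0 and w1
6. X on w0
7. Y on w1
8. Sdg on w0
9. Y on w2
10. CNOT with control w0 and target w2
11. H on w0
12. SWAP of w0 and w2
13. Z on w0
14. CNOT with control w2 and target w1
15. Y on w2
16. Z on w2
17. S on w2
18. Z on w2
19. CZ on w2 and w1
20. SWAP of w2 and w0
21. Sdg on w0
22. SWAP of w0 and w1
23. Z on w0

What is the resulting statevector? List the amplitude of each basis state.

After the circuit, the state carries amplitude sqrt(2)*I/2 on |010>, -sqrt(2)*I/2 on |100>, and 0 on every other basis state.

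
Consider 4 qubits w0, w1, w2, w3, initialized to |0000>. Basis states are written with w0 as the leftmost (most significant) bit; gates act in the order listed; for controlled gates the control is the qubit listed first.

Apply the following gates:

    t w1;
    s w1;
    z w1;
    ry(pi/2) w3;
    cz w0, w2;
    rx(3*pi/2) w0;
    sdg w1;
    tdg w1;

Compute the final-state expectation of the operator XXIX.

The observable XXIX averages to 0.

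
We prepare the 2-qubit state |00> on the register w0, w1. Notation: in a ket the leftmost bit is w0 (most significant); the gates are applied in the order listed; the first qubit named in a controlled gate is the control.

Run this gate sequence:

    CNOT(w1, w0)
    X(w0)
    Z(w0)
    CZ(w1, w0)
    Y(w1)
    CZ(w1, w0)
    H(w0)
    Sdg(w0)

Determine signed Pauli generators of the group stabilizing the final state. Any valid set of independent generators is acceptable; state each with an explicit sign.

The stabilizer group can be generated by +YI, -IZ, among other valid generating sets.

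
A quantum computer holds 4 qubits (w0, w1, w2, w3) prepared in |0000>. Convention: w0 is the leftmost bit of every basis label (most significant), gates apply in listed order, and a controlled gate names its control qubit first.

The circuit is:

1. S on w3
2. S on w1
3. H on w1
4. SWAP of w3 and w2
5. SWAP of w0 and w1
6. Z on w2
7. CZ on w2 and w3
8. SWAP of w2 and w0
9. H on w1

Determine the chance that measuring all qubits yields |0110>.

Outcome |0110> occurs with probability 1/4.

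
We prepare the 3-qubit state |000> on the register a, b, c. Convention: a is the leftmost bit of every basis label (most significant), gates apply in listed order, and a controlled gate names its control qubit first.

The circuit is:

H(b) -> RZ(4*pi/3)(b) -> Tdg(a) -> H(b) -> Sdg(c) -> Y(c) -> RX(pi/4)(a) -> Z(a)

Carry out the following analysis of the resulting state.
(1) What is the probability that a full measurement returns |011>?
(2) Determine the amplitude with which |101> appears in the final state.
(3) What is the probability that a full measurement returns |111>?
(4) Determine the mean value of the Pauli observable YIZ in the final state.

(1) A full measurement returns |011> with probability 3*sqrt(2)/16 + 3/8.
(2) |101> carries amplitude sqrt(2 - sqrt(2))/4 in the final state.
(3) Outcome |111> occurs with probability 3/8 - 3*sqrt(2)/16.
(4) The observable YIZ averages to -sqrt(2)/2.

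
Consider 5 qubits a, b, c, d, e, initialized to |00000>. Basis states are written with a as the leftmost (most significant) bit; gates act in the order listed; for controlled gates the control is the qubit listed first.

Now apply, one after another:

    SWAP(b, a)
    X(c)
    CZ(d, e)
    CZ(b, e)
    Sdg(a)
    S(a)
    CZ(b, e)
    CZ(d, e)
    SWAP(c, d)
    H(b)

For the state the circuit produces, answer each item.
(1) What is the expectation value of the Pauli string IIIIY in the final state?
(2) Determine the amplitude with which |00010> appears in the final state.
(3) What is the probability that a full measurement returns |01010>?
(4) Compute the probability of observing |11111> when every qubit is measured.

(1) The expectation value of IIIIY is 0. Key observation: the block from step 3 through step 8 cancels to the identity and can be dropped.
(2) |00010> carries amplitude sqrt(2)/2 in the final state.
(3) The probability of measuring |01010> is 1/2.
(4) Outcome |11111> occurs with probability 0.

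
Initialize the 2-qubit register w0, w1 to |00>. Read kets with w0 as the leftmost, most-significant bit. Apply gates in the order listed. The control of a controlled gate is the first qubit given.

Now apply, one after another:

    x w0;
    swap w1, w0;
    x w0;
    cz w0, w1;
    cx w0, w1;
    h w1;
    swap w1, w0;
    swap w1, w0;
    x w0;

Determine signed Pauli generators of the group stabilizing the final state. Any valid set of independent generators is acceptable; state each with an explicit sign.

The final state is stabilized by the group generated by +IX, +ZI; other independent generating sets are equally valid.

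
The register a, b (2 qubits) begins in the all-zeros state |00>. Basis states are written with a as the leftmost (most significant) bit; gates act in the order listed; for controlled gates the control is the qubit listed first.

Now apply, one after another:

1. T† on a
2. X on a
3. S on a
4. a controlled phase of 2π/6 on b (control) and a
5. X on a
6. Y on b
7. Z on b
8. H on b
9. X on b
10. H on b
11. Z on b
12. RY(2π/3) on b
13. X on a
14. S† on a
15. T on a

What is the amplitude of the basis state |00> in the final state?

|00> carries amplitude 0 in the final state. Key observation: the block from step 8 through step 11 cancels to the identity and can be dropped.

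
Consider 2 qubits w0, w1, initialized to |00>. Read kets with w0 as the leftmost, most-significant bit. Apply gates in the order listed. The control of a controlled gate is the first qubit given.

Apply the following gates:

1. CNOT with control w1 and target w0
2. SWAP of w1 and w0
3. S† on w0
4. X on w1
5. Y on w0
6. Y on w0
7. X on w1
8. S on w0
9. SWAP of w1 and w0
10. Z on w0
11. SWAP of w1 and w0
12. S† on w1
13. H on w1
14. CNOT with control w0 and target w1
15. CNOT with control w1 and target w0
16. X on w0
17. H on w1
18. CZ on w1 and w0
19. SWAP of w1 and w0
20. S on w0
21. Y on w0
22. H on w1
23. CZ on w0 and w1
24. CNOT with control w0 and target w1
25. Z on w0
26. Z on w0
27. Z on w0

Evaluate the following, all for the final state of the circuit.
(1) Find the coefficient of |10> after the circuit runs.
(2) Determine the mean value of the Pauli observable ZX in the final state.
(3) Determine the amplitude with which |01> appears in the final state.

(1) |10> carries amplitude 0 in the final state. Key observation: steps 2-9 multiply out to the identity, so the circuit reduces to the remaining gates.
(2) In the final state, ZX has expectation 0.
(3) The final state's coefficient on |01> equals 0.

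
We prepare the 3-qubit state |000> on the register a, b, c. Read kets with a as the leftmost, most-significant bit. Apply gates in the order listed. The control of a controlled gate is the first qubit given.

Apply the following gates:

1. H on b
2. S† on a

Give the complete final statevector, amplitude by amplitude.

The final amplitudes are sqrt(2)/2 on |000>, sqrt(2)/2 on |010>, and 0 on every other basis state.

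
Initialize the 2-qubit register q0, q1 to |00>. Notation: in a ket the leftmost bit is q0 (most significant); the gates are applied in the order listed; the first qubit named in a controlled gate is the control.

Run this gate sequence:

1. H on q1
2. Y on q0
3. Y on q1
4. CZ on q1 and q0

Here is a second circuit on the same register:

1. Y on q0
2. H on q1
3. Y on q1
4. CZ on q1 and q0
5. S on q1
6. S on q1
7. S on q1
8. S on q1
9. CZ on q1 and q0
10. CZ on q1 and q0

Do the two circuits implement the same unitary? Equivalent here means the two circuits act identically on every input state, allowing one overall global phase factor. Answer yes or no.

Yes — the two circuits implement the same unitary up to a global phase.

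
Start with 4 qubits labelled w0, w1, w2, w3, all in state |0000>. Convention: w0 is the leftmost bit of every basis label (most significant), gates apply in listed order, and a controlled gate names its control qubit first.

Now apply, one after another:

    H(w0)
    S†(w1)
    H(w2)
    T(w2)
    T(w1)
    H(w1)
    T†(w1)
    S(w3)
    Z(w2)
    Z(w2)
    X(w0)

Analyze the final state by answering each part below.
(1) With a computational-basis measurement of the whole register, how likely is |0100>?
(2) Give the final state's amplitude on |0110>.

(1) The probability of measuring |0100> is 1/8.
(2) The final state's coefficient on |0110> equals sqrt(2)/4.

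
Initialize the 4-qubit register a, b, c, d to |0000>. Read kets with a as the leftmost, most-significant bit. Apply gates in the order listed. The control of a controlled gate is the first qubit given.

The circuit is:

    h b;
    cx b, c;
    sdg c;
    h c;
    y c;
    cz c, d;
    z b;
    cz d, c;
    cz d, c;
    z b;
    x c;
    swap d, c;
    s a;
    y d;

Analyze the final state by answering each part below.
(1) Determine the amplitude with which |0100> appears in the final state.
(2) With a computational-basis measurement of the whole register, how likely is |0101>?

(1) |0100> carries amplitude -I/2 in the final state. Key observation: the block from step 7 through step 10 cancels to the identity and can be dropped.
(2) Outcome |0101> occurs with probability 1/4.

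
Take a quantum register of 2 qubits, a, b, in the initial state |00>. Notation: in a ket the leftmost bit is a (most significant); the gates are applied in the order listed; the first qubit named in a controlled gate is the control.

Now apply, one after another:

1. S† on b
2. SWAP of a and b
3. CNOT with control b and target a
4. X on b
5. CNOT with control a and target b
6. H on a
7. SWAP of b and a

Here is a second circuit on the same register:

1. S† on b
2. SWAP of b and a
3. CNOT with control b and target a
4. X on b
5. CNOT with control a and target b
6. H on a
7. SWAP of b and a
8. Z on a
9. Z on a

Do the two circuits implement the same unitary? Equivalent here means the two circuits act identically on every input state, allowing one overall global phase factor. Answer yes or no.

Yes, they are equivalent — the unitaries differ by at most a global phase.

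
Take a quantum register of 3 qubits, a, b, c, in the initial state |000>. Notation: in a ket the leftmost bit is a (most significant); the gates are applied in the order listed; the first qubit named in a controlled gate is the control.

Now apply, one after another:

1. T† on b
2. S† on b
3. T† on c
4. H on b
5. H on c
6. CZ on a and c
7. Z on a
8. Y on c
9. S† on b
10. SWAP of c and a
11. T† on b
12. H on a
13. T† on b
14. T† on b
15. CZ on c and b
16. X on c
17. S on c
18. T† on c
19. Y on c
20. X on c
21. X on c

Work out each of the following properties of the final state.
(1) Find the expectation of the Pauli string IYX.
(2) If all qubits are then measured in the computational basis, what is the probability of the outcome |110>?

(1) In the final state, IYX has expectation 0. Key observation: the block from step 20 through step 21 cancels to the identity and can be dropped.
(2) The probability of measuring |110> is 1/2.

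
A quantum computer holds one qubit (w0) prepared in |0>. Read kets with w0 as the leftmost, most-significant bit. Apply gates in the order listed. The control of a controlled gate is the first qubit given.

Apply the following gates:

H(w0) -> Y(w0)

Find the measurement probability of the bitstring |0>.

A full measurement returns |0> with probability 1/2.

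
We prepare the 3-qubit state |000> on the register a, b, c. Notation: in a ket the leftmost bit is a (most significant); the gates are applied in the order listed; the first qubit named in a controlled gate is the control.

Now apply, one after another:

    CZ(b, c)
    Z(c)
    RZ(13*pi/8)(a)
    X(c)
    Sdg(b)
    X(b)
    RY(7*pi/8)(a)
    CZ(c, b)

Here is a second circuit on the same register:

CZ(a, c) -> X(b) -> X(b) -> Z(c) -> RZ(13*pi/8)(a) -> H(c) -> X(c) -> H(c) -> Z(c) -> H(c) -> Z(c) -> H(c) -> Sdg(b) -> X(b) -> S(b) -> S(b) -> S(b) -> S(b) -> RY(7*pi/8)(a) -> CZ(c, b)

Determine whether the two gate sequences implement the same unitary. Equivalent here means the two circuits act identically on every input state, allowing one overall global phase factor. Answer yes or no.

No — the two circuits implement different unitaries, even allowing a global phase.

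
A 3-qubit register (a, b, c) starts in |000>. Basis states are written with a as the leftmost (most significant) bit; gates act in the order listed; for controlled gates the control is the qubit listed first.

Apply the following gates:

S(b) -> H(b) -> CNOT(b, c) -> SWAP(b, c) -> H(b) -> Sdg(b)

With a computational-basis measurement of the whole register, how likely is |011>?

The probability of measuring |011> is 1/4.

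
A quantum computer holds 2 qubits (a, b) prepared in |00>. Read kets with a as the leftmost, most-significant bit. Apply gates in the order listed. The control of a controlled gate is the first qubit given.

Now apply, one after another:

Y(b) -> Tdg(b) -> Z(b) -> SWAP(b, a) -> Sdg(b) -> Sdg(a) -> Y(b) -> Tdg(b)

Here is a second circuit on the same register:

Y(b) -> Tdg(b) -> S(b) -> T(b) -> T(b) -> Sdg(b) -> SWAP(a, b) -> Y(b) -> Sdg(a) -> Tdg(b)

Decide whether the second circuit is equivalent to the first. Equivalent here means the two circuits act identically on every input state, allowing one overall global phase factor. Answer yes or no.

No: there is an input state on which the two circuits produce genuinely different outputs (not merely differing by a phase).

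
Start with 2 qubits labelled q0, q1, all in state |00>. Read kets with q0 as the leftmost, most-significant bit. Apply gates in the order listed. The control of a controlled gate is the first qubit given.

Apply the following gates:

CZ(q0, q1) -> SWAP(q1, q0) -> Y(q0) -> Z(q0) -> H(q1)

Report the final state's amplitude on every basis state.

After the circuit, the state carries amplitude 0 on |00>, 0 on |01>, -sqrt(2)*I/2 on |10>, -sqrt(2)*I/2 on |11>.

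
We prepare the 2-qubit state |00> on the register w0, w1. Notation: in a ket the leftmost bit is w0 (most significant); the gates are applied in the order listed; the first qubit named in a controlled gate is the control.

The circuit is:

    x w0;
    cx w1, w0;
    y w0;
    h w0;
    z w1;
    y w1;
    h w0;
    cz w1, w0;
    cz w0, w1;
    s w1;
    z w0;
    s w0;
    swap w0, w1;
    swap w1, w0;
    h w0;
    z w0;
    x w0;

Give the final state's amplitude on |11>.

The final state's coefficient on |11> equals sqrt(2)*I/2.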